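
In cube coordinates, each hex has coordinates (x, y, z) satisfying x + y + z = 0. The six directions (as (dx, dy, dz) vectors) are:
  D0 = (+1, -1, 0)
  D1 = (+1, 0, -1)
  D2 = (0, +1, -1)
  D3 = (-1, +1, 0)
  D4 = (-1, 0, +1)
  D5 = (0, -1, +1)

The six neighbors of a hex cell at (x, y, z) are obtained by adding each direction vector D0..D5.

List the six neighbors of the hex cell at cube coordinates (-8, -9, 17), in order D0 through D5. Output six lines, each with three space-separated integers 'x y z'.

Center: (-8, -9, 17). Add each direction:
  D0: (-8, -9, 17) + (1, -1, 0) = (-7, -10, 17)
  D1: (-8, -9, 17) + (1, 0, -1) = (-7, -9, 16)
  D2: (-8, -9, 17) + (0, 1, -1) = (-8, -8, 16)
  D3: (-8, -9, 17) + (-1, 1, 0) = (-9, -8, 17)
  D4: (-8, -9, 17) + (-1, 0, 1) = (-9, -9, 18)
  D5: (-8, -9, 17) + (0, -1, 1) = (-8, -10, 18)

Answer: -7 -10 17
-7 -9 16
-8 -8 16
-9 -8 17
-9 -9 18
-8 -10 18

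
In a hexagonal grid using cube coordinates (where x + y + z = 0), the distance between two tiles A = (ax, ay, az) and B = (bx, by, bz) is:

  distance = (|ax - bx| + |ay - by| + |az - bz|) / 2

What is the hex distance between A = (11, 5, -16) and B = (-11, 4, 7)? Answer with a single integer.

|ax - bx| = |11 - (-11)| = 22
|ay - by| = |5 - 4| = 1
|az - bz| = |-16 - 7| = 23
distance = (22 + 1 + 23) / 2 = 46 / 2 = 23

Answer: 23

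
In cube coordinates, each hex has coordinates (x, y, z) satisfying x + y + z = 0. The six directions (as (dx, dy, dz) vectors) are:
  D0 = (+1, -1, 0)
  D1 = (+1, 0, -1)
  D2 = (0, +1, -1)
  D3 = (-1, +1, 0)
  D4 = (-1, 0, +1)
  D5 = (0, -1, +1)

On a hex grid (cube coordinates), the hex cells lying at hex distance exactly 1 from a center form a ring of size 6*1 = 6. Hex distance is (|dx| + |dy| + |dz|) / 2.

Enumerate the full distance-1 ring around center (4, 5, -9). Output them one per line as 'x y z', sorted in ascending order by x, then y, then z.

Walk ring at distance 1 from (4, 5, -9):
Start at center + D4*1 = (3, 5, -8)
  hex 0: (3, 5, -8)
  hex 1: (4, 4, -8)
  hex 2: (5, 4, -9)
  hex 3: (5, 5, -10)
  hex 4: (4, 6, -10)
  hex 5: (3, 6, -9)
Sorted: 6 hexes.

Answer: 3 5 -8
3 6 -9
4 4 -8
4 6 -10
5 4 -9
5 5 -10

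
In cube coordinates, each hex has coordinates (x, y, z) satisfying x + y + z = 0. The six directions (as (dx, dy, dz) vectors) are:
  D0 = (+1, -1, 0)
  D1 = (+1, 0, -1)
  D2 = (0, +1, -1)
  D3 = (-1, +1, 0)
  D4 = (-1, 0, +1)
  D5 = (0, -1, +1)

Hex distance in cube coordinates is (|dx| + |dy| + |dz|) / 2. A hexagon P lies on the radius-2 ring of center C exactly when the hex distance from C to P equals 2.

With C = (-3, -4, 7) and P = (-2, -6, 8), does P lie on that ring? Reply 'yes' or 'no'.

Answer: yes

Derivation:
|px - cx| = |-2 - (-3)| = 1
|py - cy| = |-6 - (-4)| = 2
|pz - cz| = |8 - 7| = 1
distance = (1+2+1)/2 = 4/2 = 2
radius = 2; distance == radius -> yes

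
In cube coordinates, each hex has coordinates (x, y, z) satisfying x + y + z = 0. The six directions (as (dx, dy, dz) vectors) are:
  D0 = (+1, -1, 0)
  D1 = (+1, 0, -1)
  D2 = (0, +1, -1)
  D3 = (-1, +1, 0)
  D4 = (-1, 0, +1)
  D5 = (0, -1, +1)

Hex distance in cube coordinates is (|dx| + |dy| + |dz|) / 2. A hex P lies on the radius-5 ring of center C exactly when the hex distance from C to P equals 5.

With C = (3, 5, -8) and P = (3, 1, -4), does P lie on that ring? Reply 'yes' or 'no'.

Answer: no

Derivation:
|px - cx| = |3 - 3| = 0
|py - cy| = |1 - 5| = 4
|pz - cz| = |-4 - (-8)| = 4
distance = (0+4+4)/2 = 8/2 = 4
radius = 5; distance != radius -> no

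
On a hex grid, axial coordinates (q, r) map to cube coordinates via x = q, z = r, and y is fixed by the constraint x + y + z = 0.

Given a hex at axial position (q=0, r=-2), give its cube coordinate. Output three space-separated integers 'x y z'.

x = q = 0
z = r = -2
y = -x - z = -(0) - (-2) = 2

Answer: 0 2 -2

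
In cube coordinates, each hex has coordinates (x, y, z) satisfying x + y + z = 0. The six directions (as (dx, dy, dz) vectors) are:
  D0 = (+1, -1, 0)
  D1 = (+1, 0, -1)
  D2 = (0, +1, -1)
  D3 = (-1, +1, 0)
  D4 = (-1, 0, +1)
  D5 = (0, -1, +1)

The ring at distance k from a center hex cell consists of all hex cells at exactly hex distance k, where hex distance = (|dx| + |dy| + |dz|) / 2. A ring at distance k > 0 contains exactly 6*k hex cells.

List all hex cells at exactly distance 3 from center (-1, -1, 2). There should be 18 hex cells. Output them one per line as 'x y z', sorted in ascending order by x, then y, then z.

Answer: -4 -1 5
-4 0 4
-4 1 3
-4 2 2
-3 -2 5
-3 2 1
-2 -3 5
-2 2 0
-1 -4 5
-1 2 -1
0 -4 4
0 1 -1
1 -4 3
1 0 -1
2 -4 2
2 -3 1
2 -2 0
2 -1 -1

Derivation:
Walk ring at distance 3 from (-1, -1, 2):
Start at center + D4*3 = (-4, -1, 5)
  hex 0: (-4, -1, 5)
  hex 1: (-3, -2, 5)
  hex 2: (-2, -3, 5)
  hex 3: (-1, -4, 5)
  hex 4: (0, -4, 4)
  hex 5: (1, -4, 3)
  hex 6: (2, -4, 2)
  hex 7: (2, -3, 1)
  hex 8: (2, -2, 0)
  hex 9: (2, -1, -1)
  hex 10: (1, 0, -1)
  hex 11: (0, 1, -1)
  hex 12: (-1, 2, -1)
  hex 13: (-2, 2, 0)
  hex 14: (-3, 2, 1)
  hex 15: (-4, 2, 2)
  hex 16: (-4, 1, 3)
  hex 17: (-4, 0, 4)
Sorted: 18 hexes.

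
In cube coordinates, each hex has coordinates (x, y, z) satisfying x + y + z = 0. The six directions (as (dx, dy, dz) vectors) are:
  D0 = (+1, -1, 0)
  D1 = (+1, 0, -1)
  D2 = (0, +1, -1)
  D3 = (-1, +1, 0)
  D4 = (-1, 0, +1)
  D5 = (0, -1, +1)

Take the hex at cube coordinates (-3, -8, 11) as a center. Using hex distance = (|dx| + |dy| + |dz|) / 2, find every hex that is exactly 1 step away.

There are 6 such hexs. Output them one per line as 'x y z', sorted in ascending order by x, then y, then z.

Answer: -4 -8 12
-4 -7 11
-3 -9 12
-3 -7 10
-2 -9 11
-2 -8 10

Derivation:
Walk ring at distance 1 from (-3, -8, 11):
Start at center + D4*1 = (-4, -8, 12)
  hex 0: (-4, -8, 12)
  hex 1: (-3, -9, 12)
  hex 2: (-2, -9, 11)
  hex 3: (-2, -8, 10)
  hex 4: (-3, -7, 10)
  hex 5: (-4, -7, 11)
Sorted: 6 hexes.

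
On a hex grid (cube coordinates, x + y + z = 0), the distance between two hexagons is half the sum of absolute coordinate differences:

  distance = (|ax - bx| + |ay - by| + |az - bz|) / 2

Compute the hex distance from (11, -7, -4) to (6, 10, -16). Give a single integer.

Answer: 17

Derivation:
|ax - bx| = |11 - 6| = 5
|ay - by| = |-7 - 10| = 17
|az - bz| = |-4 - (-16)| = 12
distance = (5 + 17 + 12) / 2 = 34 / 2 = 17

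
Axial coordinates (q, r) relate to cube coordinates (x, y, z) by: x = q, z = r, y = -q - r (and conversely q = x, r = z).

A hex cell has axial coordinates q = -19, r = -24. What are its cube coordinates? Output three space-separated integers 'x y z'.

Answer: -19 43 -24

Derivation:
x = q = -19
z = r = -24
y = -x - z = -(-19) - (-24) = 43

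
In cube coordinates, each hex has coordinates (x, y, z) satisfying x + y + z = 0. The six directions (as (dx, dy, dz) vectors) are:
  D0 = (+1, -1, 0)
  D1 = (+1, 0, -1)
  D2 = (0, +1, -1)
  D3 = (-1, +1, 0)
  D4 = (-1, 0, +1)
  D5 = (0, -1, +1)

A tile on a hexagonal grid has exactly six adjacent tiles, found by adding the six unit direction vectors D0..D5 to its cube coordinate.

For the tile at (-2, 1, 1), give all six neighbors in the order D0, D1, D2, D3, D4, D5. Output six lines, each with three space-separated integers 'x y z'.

Answer: -1 0 1
-1 1 0
-2 2 0
-3 2 1
-3 1 2
-2 0 2

Derivation:
Center: (-2, 1, 1). Add each direction:
  D0: (-2, 1, 1) + (1, -1, 0) = (-1, 0, 1)
  D1: (-2, 1, 1) + (1, 0, -1) = (-1, 1, 0)
  D2: (-2, 1, 1) + (0, 1, -1) = (-2, 2, 0)
  D3: (-2, 1, 1) + (-1, 1, 0) = (-3, 2, 1)
  D4: (-2, 1, 1) + (-1, 0, 1) = (-3, 1, 2)
  D5: (-2, 1, 1) + (0, -1, 1) = (-2, 0, 2)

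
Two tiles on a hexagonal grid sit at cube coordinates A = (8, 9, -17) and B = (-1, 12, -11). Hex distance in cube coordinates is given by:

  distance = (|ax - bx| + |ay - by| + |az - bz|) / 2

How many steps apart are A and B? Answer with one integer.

|ax - bx| = |8 - (-1)| = 9
|ay - by| = |9 - 12| = 3
|az - bz| = |-17 - (-11)| = 6
distance = (9 + 3 + 6) / 2 = 18 / 2 = 9

Answer: 9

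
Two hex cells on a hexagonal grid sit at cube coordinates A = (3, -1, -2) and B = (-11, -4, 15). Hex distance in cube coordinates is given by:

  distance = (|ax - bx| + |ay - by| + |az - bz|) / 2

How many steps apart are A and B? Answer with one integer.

Answer: 17

Derivation:
|ax - bx| = |3 - (-11)| = 14
|ay - by| = |-1 - (-4)| = 3
|az - bz| = |-2 - 15| = 17
distance = (14 + 3 + 17) / 2 = 34 / 2 = 17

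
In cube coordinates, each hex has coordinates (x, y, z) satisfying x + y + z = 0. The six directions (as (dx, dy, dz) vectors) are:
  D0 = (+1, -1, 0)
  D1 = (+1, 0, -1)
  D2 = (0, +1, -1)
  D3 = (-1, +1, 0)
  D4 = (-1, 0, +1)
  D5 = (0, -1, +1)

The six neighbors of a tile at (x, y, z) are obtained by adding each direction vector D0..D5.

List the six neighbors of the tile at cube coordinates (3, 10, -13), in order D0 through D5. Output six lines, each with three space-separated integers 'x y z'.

Center: (3, 10, -13). Add each direction:
  D0: (3, 10, -13) + (1, -1, 0) = (4, 9, -13)
  D1: (3, 10, -13) + (1, 0, -1) = (4, 10, -14)
  D2: (3, 10, -13) + (0, 1, -1) = (3, 11, -14)
  D3: (3, 10, -13) + (-1, 1, 0) = (2, 11, -13)
  D4: (3, 10, -13) + (-1, 0, 1) = (2, 10, -12)
  D5: (3, 10, -13) + (0, -1, 1) = (3, 9, -12)

Answer: 4 9 -13
4 10 -14
3 11 -14
2 11 -13
2 10 -12
3 9 -12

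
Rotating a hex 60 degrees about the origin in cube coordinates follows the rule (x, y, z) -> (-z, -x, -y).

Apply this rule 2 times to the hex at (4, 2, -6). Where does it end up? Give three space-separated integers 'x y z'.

Answer: 2 -6 4

Derivation:
Start: (4, 2, -6)
Step 1: (4, 2, -6) -> (-(-6), -(4), -(2)) = (6, -4, -2)
Step 2: (6, -4, -2) -> (-(-2), -(6), -(-4)) = (2, -6, 4)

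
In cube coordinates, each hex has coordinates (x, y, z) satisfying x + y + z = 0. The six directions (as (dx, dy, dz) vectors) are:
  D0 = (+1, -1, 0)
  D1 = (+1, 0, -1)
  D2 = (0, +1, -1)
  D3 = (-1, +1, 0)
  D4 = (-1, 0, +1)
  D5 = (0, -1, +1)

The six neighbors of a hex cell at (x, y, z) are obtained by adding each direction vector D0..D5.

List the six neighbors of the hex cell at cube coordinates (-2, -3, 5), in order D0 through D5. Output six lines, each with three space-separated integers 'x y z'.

Answer: -1 -4 5
-1 -3 4
-2 -2 4
-3 -2 5
-3 -3 6
-2 -4 6

Derivation:
Center: (-2, -3, 5). Add each direction:
  D0: (-2, -3, 5) + (1, -1, 0) = (-1, -4, 5)
  D1: (-2, -3, 5) + (1, 0, -1) = (-1, -3, 4)
  D2: (-2, -3, 5) + (0, 1, -1) = (-2, -2, 4)
  D3: (-2, -3, 5) + (-1, 1, 0) = (-3, -2, 5)
  D4: (-2, -3, 5) + (-1, 0, 1) = (-3, -3, 6)
  D5: (-2, -3, 5) + (0, -1, 1) = (-2, -4, 6)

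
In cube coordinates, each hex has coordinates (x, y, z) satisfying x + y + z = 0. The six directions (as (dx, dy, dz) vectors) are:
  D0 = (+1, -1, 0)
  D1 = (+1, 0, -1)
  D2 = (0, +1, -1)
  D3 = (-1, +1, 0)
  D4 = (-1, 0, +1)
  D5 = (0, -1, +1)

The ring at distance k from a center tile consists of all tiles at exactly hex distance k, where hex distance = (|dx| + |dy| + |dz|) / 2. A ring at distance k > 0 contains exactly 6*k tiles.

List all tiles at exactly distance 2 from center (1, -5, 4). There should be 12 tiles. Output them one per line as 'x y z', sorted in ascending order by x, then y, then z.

Answer: -1 -5 6
-1 -4 5
-1 -3 4
0 -6 6
0 -3 3
1 -7 6
1 -3 2
2 -7 5
2 -4 2
3 -7 4
3 -6 3
3 -5 2

Derivation:
Walk ring at distance 2 from (1, -5, 4):
Start at center + D4*2 = (-1, -5, 6)
  hex 0: (-1, -5, 6)
  hex 1: (0, -6, 6)
  hex 2: (1, -7, 6)
  hex 3: (2, -7, 5)
  hex 4: (3, -7, 4)
  hex 5: (3, -6, 3)
  hex 6: (3, -5, 2)
  hex 7: (2, -4, 2)
  hex 8: (1, -3, 2)
  hex 9: (0, -3, 3)
  hex 10: (-1, -3, 4)
  hex 11: (-1, -4, 5)
Sorted: 12 hexes.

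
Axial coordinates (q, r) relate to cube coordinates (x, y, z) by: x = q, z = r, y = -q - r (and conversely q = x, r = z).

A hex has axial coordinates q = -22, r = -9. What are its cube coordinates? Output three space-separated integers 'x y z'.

x = q = -22
z = r = -9
y = -x - z = -(-22) - (-9) = 31

Answer: -22 31 -9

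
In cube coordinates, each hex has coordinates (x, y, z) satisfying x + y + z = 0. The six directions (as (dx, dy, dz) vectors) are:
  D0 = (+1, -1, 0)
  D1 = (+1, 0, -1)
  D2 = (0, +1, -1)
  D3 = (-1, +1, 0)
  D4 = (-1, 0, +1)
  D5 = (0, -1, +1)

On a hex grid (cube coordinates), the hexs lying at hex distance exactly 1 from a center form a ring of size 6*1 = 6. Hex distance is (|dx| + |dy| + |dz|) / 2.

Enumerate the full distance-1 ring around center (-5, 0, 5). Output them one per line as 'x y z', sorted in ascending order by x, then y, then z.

Answer: -6 0 6
-6 1 5
-5 -1 6
-5 1 4
-4 -1 5
-4 0 4

Derivation:
Walk ring at distance 1 from (-5, 0, 5):
Start at center + D4*1 = (-6, 0, 6)
  hex 0: (-6, 0, 6)
  hex 1: (-5, -1, 6)
  hex 2: (-4, -1, 5)
  hex 3: (-4, 0, 4)
  hex 4: (-5, 1, 4)
  hex 5: (-6, 1, 5)
Sorted: 6 hexes.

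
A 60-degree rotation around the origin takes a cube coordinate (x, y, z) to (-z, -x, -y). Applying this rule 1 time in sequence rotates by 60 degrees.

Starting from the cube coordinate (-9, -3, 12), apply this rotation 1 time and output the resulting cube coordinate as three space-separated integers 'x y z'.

Start: (-9, -3, 12)
Step 1: (-9, -3, 12) -> (-(12), -(-9), -(-3)) = (-12, 9, 3)

Answer: -12 9 3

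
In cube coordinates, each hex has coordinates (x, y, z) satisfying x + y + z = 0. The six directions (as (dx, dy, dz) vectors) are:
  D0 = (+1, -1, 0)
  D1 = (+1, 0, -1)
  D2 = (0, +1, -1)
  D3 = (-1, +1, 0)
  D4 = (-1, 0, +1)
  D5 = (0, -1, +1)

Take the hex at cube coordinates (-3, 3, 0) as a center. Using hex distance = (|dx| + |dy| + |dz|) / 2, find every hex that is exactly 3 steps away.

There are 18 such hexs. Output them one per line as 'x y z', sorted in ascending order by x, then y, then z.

Walk ring at distance 3 from (-3, 3, 0):
Start at center + D4*3 = (-6, 3, 3)
  hex 0: (-6, 3, 3)
  hex 1: (-5, 2, 3)
  hex 2: (-4, 1, 3)
  hex 3: (-3, 0, 3)
  hex 4: (-2, 0, 2)
  hex 5: (-1, 0, 1)
  hex 6: (0, 0, 0)
  hex 7: (0, 1, -1)
  hex 8: (0, 2, -2)
  hex 9: (0, 3, -3)
  hex 10: (-1, 4, -3)
  hex 11: (-2, 5, -3)
  hex 12: (-3, 6, -3)
  hex 13: (-4, 6, -2)
  hex 14: (-5, 6, -1)
  hex 15: (-6, 6, 0)
  hex 16: (-6, 5, 1)
  hex 17: (-6, 4, 2)
Sorted: 18 hexes.

Answer: -6 3 3
-6 4 2
-6 5 1
-6 6 0
-5 2 3
-5 6 -1
-4 1 3
-4 6 -2
-3 0 3
-3 6 -3
-2 0 2
-2 5 -3
-1 0 1
-1 4 -3
0 0 0
0 1 -1
0 2 -2
0 3 -3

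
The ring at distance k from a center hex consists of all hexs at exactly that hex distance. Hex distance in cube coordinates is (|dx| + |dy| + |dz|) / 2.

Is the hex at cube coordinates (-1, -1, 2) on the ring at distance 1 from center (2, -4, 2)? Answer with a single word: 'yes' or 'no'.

|px - cx| = |-1 - 2| = 3
|py - cy| = |-1 - (-4)| = 3
|pz - cz| = |2 - 2| = 0
distance = (3+3+0)/2 = 6/2 = 3
radius = 1; distance != radius -> no

Answer: no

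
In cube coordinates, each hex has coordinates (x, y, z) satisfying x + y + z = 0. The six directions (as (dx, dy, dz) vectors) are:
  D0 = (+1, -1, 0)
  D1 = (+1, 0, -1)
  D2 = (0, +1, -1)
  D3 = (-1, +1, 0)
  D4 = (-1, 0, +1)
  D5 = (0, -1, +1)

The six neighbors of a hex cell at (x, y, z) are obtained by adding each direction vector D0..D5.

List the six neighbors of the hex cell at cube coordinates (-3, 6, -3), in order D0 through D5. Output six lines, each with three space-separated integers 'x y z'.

Center: (-3, 6, -3). Add each direction:
  D0: (-3, 6, -3) + (1, -1, 0) = (-2, 5, -3)
  D1: (-3, 6, -3) + (1, 0, -1) = (-2, 6, -4)
  D2: (-3, 6, -3) + (0, 1, -1) = (-3, 7, -4)
  D3: (-3, 6, -3) + (-1, 1, 0) = (-4, 7, -3)
  D4: (-3, 6, -3) + (-1, 0, 1) = (-4, 6, -2)
  D5: (-3, 6, -3) + (0, -1, 1) = (-3, 5, -2)

Answer: -2 5 -3
-2 6 -4
-3 7 -4
-4 7 -3
-4 6 -2
-3 5 -2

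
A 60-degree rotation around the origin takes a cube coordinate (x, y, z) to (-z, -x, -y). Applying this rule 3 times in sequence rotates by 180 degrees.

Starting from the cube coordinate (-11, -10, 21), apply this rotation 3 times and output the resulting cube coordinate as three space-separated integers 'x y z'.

Answer: 11 10 -21

Derivation:
Start: (-11, -10, 21)
Step 1: (-11, -10, 21) -> (-(21), -(-11), -(-10)) = (-21, 11, 10)
Step 2: (-21, 11, 10) -> (-(10), -(-21), -(11)) = (-10, 21, -11)
Step 3: (-10, 21, -11) -> (-(-11), -(-10), -(21)) = (11, 10, -21)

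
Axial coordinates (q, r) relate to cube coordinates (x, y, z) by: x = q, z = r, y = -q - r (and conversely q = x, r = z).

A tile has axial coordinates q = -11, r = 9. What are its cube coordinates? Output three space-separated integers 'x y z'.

Answer: -11 2 9

Derivation:
x = q = -11
z = r = 9
y = -x - z = -(-11) - (9) = 2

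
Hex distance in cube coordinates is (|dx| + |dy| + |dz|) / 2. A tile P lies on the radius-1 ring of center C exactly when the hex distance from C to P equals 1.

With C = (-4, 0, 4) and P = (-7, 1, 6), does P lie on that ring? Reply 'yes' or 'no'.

Answer: no

Derivation:
|px - cx| = |-7 - (-4)| = 3
|py - cy| = |1 - 0| = 1
|pz - cz| = |6 - 4| = 2
distance = (3+1+2)/2 = 6/2 = 3
radius = 1; distance != radius -> no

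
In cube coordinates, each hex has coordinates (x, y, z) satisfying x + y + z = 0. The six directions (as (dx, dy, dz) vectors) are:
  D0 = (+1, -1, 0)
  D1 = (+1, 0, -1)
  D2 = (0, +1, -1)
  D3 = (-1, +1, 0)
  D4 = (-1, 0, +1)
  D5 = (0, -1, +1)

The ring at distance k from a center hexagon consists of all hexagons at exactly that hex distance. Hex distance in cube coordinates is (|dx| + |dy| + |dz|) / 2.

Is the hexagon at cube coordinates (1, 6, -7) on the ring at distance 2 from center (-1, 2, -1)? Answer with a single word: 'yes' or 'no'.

Answer: no

Derivation:
|px - cx| = |1 - (-1)| = 2
|py - cy| = |6 - 2| = 4
|pz - cz| = |-7 - (-1)| = 6
distance = (2+4+6)/2 = 12/2 = 6
radius = 2; distance != radius -> no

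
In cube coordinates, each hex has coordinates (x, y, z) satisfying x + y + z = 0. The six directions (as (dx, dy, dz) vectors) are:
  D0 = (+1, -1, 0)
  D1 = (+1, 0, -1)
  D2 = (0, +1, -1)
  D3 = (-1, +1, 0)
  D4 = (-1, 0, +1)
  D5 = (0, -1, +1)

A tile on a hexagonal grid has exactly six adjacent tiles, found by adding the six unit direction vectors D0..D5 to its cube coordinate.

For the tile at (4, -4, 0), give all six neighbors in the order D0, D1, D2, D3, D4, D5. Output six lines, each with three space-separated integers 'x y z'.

Center: (4, -4, 0). Add each direction:
  D0: (4, -4, 0) + (1, -1, 0) = (5, -5, 0)
  D1: (4, -4, 0) + (1, 0, -1) = (5, -4, -1)
  D2: (4, -4, 0) + (0, 1, -1) = (4, -3, -1)
  D3: (4, -4, 0) + (-1, 1, 0) = (3, -3, 0)
  D4: (4, -4, 0) + (-1, 0, 1) = (3, -4, 1)
  D5: (4, -4, 0) + (0, -1, 1) = (4, -5, 1)

Answer: 5 -5 0
5 -4 -1
4 -3 -1
3 -3 0
3 -4 1
4 -5 1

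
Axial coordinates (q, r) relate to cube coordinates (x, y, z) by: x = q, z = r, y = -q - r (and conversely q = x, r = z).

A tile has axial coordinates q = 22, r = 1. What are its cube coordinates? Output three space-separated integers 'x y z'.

x = q = 22
z = r = 1
y = -x - z = -(22) - (1) = -23

Answer: 22 -23 1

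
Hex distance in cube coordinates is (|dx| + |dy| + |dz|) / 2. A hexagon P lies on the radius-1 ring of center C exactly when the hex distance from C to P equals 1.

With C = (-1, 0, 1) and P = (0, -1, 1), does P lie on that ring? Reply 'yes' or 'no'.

Answer: yes

Derivation:
|px - cx| = |0 - (-1)| = 1
|py - cy| = |-1 - 0| = 1
|pz - cz| = |1 - 1| = 0
distance = (1+1+0)/2 = 2/2 = 1
radius = 1; distance == radius -> yes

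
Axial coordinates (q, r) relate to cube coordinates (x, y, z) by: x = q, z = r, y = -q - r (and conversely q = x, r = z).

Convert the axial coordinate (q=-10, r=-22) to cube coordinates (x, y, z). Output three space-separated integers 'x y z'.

Answer: -10 32 -22

Derivation:
x = q = -10
z = r = -22
y = -x - z = -(-10) - (-22) = 32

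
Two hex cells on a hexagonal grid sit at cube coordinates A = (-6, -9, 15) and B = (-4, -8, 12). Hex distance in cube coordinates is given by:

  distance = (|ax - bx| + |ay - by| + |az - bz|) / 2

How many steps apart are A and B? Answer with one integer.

|ax - bx| = |-6 - (-4)| = 2
|ay - by| = |-9 - (-8)| = 1
|az - bz| = |15 - 12| = 3
distance = (2 + 1 + 3) / 2 = 6 / 2 = 3

Answer: 3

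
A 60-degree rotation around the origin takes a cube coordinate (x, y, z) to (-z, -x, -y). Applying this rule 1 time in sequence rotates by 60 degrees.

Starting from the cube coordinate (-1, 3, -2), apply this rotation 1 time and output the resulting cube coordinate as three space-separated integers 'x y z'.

Start: (-1, 3, -2)
Step 1: (-1, 3, -2) -> (-(-2), -(-1), -(3)) = (2, 1, -3)

Answer: 2 1 -3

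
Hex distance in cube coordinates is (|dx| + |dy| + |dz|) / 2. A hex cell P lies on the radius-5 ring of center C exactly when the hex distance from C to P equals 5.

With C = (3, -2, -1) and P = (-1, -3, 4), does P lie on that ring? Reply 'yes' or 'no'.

Answer: yes

Derivation:
|px - cx| = |-1 - 3| = 4
|py - cy| = |-3 - (-2)| = 1
|pz - cz| = |4 - (-1)| = 5
distance = (4+1+5)/2 = 10/2 = 5
radius = 5; distance == radius -> yes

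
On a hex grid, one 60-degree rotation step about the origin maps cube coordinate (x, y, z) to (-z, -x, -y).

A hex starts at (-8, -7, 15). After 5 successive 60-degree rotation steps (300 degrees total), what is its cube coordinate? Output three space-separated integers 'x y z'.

Start: (-8, -7, 15)
Step 1: (-8, -7, 15) -> (-(15), -(-8), -(-7)) = (-15, 8, 7)
Step 2: (-15, 8, 7) -> (-(7), -(-15), -(8)) = (-7, 15, -8)
Step 3: (-7, 15, -8) -> (-(-8), -(-7), -(15)) = (8, 7, -15)
Step 4: (8, 7, -15) -> (-(-15), -(8), -(7)) = (15, -8, -7)
Step 5: (15, -8, -7) -> (-(-7), -(15), -(-8)) = (7, -15, 8)

Answer: 7 -15 8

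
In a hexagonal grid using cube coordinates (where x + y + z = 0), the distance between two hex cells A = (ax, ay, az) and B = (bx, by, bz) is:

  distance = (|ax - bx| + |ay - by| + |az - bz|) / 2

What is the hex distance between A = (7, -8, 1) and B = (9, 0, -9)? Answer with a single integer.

Answer: 10

Derivation:
|ax - bx| = |7 - 9| = 2
|ay - by| = |-8 - 0| = 8
|az - bz| = |1 - (-9)| = 10
distance = (2 + 8 + 10) / 2 = 20 / 2 = 10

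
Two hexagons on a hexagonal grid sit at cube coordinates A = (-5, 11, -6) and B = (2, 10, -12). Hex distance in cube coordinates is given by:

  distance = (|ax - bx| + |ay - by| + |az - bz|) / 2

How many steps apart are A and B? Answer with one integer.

Answer: 7

Derivation:
|ax - bx| = |-5 - 2| = 7
|ay - by| = |11 - 10| = 1
|az - bz| = |-6 - (-12)| = 6
distance = (7 + 1 + 6) / 2 = 14 / 2 = 7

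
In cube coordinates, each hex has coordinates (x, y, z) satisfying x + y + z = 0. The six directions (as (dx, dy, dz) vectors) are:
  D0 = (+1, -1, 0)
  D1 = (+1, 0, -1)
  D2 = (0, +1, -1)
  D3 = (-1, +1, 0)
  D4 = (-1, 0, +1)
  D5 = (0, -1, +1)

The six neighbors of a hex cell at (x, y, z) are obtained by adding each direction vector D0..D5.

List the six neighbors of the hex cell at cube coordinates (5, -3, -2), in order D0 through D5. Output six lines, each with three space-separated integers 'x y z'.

Center: (5, -3, -2). Add each direction:
  D0: (5, -3, -2) + (1, -1, 0) = (6, -4, -2)
  D1: (5, -3, -2) + (1, 0, -1) = (6, -3, -3)
  D2: (5, -3, -2) + (0, 1, -1) = (5, -2, -3)
  D3: (5, -3, -2) + (-1, 1, 0) = (4, -2, -2)
  D4: (5, -3, -2) + (-1, 0, 1) = (4, -3, -1)
  D5: (5, -3, -2) + (0, -1, 1) = (5, -4, -1)

Answer: 6 -4 -2
6 -3 -3
5 -2 -3
4 -2 -2
4 -3 -1
5 -4 -1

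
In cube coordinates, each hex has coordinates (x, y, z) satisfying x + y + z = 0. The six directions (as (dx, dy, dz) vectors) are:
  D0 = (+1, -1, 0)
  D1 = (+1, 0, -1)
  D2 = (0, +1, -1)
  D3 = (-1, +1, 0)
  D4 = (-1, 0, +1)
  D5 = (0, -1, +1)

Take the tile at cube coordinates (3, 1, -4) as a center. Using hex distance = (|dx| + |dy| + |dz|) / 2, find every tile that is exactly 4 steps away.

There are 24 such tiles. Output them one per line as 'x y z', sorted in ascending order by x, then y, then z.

Walk ring at distance 4 from (3, 1, -4):
Start at center + D4*4 = (-1, 1, 0)
  hex 0: (-1, 1, 0)
  hex 1: (0, 0, 0)
  hex 2: (1, -1, 0)
  hex 3: (2, -2, 0)
  hex 4: (3, -3, 0)
  hex 5: (4, -3, -1)
  hex 6: (5, -3, -2)
  hex 7: (6, -3, -3)
  hex 8: (7, -3, -4)
  hex 9: (7, -2, -5)
  hex 10: (7, -1, -6)
  hex 11: (7, 0, -7)
  hex 12: (7, 1, -8)
  hex 13: (6, 2, -8)
  hex 14: (5, 3, -8)
  hex 15: (4, 4, -8)
  hex 16: (3, 5, -8)
  hex 17: (2, 5, -7)
  hex 18: (1, 5, -6)
  hex 19: (0, 5, -5)
  hex 20: (-1, 5, -4)
  hex 21: (-1, 4, -3)
  hex 22: (-1, 3, -2)
  hex 23: (-1, 2, -1)
Sorted: 24 hexes.

Answer: -1 1 0
-1 2 -1
-1 3 -2
-1 4 -3
-1 5 -4
0 0 0
0 5 -5
1 -1 0
1 5 -6
2 -2 0
2 5 -7
3 -3 0
3 5 -8
4 -3 -1
4 4 -8
5 -3 -2
5 3 -8
6 -3 -3
6 2 -8
7 -3 -4
7 -2 -5
7 -1 -6
7 0 -7
7 1 -8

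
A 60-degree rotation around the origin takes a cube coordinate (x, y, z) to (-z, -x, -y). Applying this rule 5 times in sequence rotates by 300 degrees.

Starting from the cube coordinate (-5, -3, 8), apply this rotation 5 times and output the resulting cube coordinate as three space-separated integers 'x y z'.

Answer: 3 -8 5

Derivation:
Start: (-5, -3, 8)
Step 1: (-5, -3, 8) -> (-(8), -(-5), -(-3)) = (-8, 5, 3)
Step 2: (-8, 5, 3) -> (-(3), -(-8), -(5)) = (-3, 8, -5)
Step 3: (-3, 8, -5) -> (-(-5), -(-3), -(8)) = (5, 3, -8)
Step 4: (5, 3, -8) -> (-(-8), -(5), -(3)) = (8, -5, -3)
Step 5: (8, -5, -3) -> (-(-3), -(8), -(-5)) = (3, -8, 5)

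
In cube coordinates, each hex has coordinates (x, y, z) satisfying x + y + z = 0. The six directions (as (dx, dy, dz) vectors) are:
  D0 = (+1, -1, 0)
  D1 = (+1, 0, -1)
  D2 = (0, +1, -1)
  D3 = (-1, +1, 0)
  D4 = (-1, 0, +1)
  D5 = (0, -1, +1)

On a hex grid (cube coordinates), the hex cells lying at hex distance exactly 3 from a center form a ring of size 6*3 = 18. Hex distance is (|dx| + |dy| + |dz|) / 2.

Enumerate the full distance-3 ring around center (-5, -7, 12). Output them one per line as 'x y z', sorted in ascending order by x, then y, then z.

Walk ring at distance 3 from (-5, -7, 12):
Start at center + D4*3 = (-8, -7, 15)
  hex 0: (-8, -7, 15)
  hex 1: (-7, -8, 15)
  hex 2: (-6, -9, 15)
  hex 3: (-5, -10, 15)
  hex 4: (-4, -10, 14)
  hex 5: (-3, -10, 13)
  hex 6: (-2, -10, 12)
  hex 7: (-2, -9, 11)
  hex 8: (-2, -8, 10)
  hex 9: (-2, -7, 9)
  hex 10: (-3, -6, 9)
  hex 11: (-4, -5, 9)
  hex 12: (-5, -4, 9)
  hex 13: (-6, -4, 10)
  hex 14: (-7, -4, 11)
  hex 15: (-8, -4, 12)
  hex 16: (-8, -5, 13)
  hex 17: (-8, -6, 14)
Sorted: 18 hexes.

Answer: -8 -7 15
-8 -6 14
-8 -5 13
-8 -4 12
-7 -8 15
-7 -4 11
-6 -9 15
-6 -4 10
-5 -10 15
-5 -4 9
-4 -10 14
-4 -5 9
-3 -10 13
-3 -6 9
-2 -10 12
-2 -9 11
-2 -8 10
-2 -7 9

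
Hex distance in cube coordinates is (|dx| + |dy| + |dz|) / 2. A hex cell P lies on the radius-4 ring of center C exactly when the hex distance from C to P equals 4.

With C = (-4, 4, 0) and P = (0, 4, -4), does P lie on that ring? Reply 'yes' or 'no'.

|px - cx| = |0 - (-4)| = 4
|py - cy| = |4 - 4| = 0
|pz - cz| = |-4 - 0| = 4
distance = (4+0+4)/2 = 8/2 = 4
radius = 4; distance == radius -> yes

Answer: yes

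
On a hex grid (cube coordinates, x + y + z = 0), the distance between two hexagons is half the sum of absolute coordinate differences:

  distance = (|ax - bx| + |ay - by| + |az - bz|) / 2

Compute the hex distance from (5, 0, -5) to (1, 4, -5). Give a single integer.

Answer: 4

Derivation:
|ax - bx| = |5 - 1| = 4
|ay - by| = |0 - 4| = 4
|az - bz| = |-5 - (-5)| = 0
distance = (4 + 4 + 0) / 2 = 8 / 2 = 4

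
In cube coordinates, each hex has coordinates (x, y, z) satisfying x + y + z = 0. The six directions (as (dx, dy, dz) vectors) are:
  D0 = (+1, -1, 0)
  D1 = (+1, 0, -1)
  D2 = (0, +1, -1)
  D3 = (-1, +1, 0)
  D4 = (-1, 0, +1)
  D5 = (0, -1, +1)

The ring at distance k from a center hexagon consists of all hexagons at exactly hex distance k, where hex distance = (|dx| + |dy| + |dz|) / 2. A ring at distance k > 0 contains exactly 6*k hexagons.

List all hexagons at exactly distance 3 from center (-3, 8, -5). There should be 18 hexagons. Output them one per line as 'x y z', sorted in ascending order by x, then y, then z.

Walk ring at distance 3 from (-3, 8, -5):
Start at center + D4*3 = (-6, 8, -2)
  hex 0: (-6, 8, -2)
  hex 1: (-5, 7, -2)
  hex 2: (-4, 6, -2)
  hex 3: (-3, 5, -2)
  hex 4: (-2, 5, -3)
  hex 5: (-1, 5, -4)
  hex 6: (0, 5, -5)
  hex 7: (0, 6, -6)
  hex 8: (0, 7, -7)
  hex 9: (0, 8, -8)
  hex 10: (-1, 9, -8)
  hex 11: (-2, 10, -8)
  hex 12: (-3, 11, -8)
  hex 13: (-4, 11, -7)
  hex 14: (-5, 11, -6)
  hex 15: (-6, 11, -5)
  hex 16: (-6, 10, -4)
  hex 17: (-6, 9, -3)
Sorted: 18 hexes.

Answer: -6 8 -2
-6 9 -3
-6 10 -4
-6 11 -5
-5 7 -2
-5 11 -6
-4 6 -2
-4 11 -7
-3 5 -2
-3 11 -8
-2 5 -3
-2 10 -8
-1 5 -4
-1 9 -8
0 5 -5
0 6 -6
0 7 -7
0 8 -8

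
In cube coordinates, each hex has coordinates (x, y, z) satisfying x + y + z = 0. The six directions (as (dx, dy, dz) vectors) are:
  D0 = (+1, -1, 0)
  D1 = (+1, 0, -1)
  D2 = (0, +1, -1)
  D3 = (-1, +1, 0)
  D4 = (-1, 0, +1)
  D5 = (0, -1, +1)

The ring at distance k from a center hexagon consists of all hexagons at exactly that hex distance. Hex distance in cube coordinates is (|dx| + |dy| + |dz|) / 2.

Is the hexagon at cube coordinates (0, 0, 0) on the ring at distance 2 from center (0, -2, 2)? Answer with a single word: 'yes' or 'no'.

|px - cx| = |0 - 0| = 0
|py - cy| = |0 - (-2)| = 2
|pz - cz| = |0 - 2| = 2
distance = (0+2+2)/2 = 4/2 = 2
radius = 2; distance == radius -> yes

Answer: yes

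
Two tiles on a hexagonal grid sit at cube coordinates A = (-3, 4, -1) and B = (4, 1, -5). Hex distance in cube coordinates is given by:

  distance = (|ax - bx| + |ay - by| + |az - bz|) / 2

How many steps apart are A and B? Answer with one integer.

|ax - bx| = |-3 - 4| = 7
|ay - by| = |4 - 1| = 3
|az - bz| = |-1 - (-5)| = 4
distance = (7 + 3 + 4) / 2 = 14 / 2 = 7

Answer: 7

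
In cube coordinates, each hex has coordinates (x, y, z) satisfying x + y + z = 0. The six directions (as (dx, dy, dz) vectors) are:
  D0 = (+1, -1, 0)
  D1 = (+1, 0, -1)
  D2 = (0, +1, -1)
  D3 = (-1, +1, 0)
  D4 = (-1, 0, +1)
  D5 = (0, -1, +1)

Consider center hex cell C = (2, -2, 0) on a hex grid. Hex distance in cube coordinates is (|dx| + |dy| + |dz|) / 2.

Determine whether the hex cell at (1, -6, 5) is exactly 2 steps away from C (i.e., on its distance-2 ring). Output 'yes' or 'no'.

|px - cx| = |1 - 2| = 1
|py - cy| = |-6 - (-2)| = 4
|pz - cz| = |5 - 0| = 5
distance = (1+4+5)/2 = 10/2 = 5
radius = 2; distance != radius -> no

Answer: no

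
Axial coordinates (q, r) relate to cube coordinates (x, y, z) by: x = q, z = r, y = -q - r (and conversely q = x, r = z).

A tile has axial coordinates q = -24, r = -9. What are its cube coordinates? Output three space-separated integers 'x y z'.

Answer: -24 33 -9

Derivation:
x = q = -24
z = r = -9
y = -x - z = -(-24) - (-9) = 33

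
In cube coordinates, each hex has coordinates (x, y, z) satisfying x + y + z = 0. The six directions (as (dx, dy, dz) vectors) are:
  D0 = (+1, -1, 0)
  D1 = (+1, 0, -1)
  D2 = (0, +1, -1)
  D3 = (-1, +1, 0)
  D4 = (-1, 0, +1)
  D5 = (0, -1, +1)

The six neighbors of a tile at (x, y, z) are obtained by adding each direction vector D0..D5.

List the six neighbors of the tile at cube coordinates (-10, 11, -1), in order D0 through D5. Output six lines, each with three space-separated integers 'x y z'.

Center: (-10, 11, -1). Add each direction:
  D0: (-10, 11, -1) + (1, -1, 0) = (-9, 10, -1)
  D1: (-10, 11, -1) + (1, 0, -1) = (-9, 11, -2)
  D2: (-10, 11, -1) + (0, 1, -1) = (-10, 12, -2)
  D3: (-10, 11, -1) + (-1, 1, 0) = (-11, 12, -1)
  D4: (-10, 11, -1) + (-1, 0, 1) = (-11, 11, 0)
  D5: (-10, 11, -1) + (0, -1, 1) = (-10, 10, 0)

Answer: -9 10 -1
-9 11 -2
-10 12 -2
-11 12 -1
-11 11 0
-10 10 0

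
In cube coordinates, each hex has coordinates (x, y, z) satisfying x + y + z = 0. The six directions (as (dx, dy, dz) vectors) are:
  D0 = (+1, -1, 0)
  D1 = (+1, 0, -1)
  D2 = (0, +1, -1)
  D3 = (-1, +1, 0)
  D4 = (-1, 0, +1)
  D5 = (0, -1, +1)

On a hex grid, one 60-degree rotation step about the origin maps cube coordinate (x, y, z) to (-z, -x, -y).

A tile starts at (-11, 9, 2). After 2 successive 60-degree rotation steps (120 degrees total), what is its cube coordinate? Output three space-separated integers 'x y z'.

Start: (-11, 9, 2)
Step 1: (-11, 9, 2) -> (-(2), -(-11), -(9)) = (-2, 11, -9)
Step 2: (-2, 11, -9) -> (-(-9), -(-2), -(11)) = (9, 2, -11)

Answer: 9 2 -11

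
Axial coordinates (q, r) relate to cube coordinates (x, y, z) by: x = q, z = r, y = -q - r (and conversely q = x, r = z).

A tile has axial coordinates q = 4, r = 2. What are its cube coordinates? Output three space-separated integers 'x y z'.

Answer: 4 -6 2

Derivation:
x = q = 4
z = r = 2
y = -x - z = -(4) - (2) = -6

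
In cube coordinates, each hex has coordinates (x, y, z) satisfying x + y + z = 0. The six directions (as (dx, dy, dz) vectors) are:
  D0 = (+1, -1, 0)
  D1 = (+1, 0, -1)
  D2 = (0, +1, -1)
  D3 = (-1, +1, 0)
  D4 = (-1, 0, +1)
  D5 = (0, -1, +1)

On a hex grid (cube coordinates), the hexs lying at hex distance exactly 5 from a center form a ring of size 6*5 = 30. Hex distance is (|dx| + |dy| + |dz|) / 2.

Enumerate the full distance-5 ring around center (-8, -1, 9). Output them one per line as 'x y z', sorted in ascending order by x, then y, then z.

Walk ring at distance 5 from (-8, -1, 9):
Start at center + D4*5 = (-13, -1, 14)
  hex 0: (-13, -1, 14)
  hex 1: (-12, -2, 14)
  hex 2: (-11, -3, 14)
  hex 3: (-10, -4, 14)
  hex 4: (-9, -5, 14)
  hex 5: (-8, -6, 14)
  hex 6: (-7, -6, 13)
  hex 7: (-6, -6, 12)
  hex 8: (-5, -6, 11)
  hex 9: (-4, -6, 10)
  hex 10: (-3, -6, 9)
  hex 11: (-3, -5, 8)
  hex 12: (-3, -4, 7)
  hex 13: (-3, -3, 6)
  hex 14: (-3, -2, 5)
  hex 15: (-3, -1, 4)
  hex 16: (-4, 0, 4)
  hex 17: (-5, 1, 4)
  hex 18: (-6, 2, 4)
  hex 19: (-7, 3, 4)
  hex 20: (-8, 4, 4)
  hex 21: (-9, 4, 5)
  hex 22: (-10, 4, 6)
  hex 23: (-11, 4, 7)
  hex 24: (-12, 4, 8)
  hex 25: (-13, 4, 9)
  hex 26: (-13, 3, 10)
  hex 27: (-13, 2, 11)
  hex 28: (-13, 1, 12)
  hex 29: (-13, 0, 13)
Sorted: 30 hexes.

Answer: -13 -1 14
-13 0 13
-13 1 12
-13 2 11
-13 3 10
-13 4 9
-12 -2 14
-12 4 8
-11 -3 14
-11 4 7
-10 -4 14
-10 4 6
-9 -5 14
-9 4 5
-8 -6 14
-8 4 4
-7 -6 13
-7 3 4
-6 -6 12
-6 2 4
-5 -6 11
-5 1 4
-4 -6 10
-4 0 4
-3 -6 9
-3 -5 8
-3 -4 7
-3 -3 6
-3 -2 5
-3 -1 4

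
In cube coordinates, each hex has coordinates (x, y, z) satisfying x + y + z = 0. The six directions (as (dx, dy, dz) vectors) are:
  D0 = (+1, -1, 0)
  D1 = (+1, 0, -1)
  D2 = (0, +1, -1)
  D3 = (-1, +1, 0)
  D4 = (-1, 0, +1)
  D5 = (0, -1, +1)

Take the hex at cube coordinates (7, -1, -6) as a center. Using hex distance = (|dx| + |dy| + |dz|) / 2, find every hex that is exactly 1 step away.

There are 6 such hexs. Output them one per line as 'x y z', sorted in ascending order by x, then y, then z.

Walk ring at distance 1 from (7, -1, -6):
Start at center + D4*1 = (6, -1, -5)
  hex 0: (6, -1, -5)
  hex 1: (7, -2, -5)
  hex 2: (8, -2, -6)
  hex 3: (8, -1, -7)
  hex 4: (7, 0, -7)
  hex 5: (6, 0, -6)
Sorted: 6 hexes.

Answer: 6 -1 -5
6 0 -6
7 -2 -5
7 0 -7
8 -2 -6
8 -1 -7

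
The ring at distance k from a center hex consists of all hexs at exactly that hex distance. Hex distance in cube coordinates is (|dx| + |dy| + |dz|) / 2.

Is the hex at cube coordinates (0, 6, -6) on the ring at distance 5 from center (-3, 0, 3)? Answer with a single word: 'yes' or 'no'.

|px - cx| = |0 - (-3)| = 3
|py - cy| = |6 - 0| = 6
|pz - cz| = |-6 - 3| = 9
distance = (3+6+9)/2 = 18/2 = 9
radius = 5; distance != radius -> no

Answer: no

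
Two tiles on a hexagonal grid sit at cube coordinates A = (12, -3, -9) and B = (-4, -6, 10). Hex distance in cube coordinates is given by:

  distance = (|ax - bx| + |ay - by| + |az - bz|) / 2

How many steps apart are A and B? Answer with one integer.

Answer: 19

Derivation:
|ax - bx| = |12 - (-4)| = 16
|ay - by| = |-3 - (-6)| = 3
|az - bz| = |-9 - 10| = 19
distance = (16 + 3 + 19) / 2 = 38 / 2 = 19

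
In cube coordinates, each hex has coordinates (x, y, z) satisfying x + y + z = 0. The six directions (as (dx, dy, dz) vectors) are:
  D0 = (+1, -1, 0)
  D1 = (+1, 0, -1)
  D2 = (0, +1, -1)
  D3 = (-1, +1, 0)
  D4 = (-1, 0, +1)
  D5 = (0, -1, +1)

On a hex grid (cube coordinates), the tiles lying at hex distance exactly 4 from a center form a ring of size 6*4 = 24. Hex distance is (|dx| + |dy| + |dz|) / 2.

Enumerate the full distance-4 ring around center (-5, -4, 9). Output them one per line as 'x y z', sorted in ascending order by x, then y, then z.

Walk ring at distance 4 from (-5, -4, 9):
Start at center + D4*4 = (-9, -4, 13)
  hex 0: (-9, -4, 13)
  hex 1: (-8, -5, 13)
  hex 2: (-7, -6, 13)
  hex 3: (-6, -7, 13)
  hex 4: (-5, -8, 13)
  hex 5: (-4, -8, 12)
  hex 6: (-3, -8, 11)
  hex 7: (-2, -8, 10)
  hex 8: (-1, -8, 9)
  hex 9: (-1, -7, 8)
  hex 10: (-1, -6, 7)
  hex 11: (-1, -5, 6)
  hex 12: (-1, -4, 5)
  hex 13: (-2, -3, 5)
  hex 14: (-3, -2, 5)
  hex 15: (-4, -1, 5)
  hex 16: (-5, 0, 5)
  hex 17: (-6, 0, 6)
  hex 18: (-7, 0, 7)
  hex 19: (-8, 0, 8)
  hex 20: (-9, 0, 9)
  hex 21: (-9, -1, 10)
  hex 22: (-9, -2, 11)
  hex 23: (-9, -3, 12)
Sorted: 24 hexes.

Answer: -9 -4 13
-9 -3 12
-9 -2 11
-9 -1 10
-9 0 9
-8 -5 13
-8 0 8
-7 -6 13
-7 0 7
-6 -7 13
-6 0 6
-5 -8 13
-5 0 5
-4 -8 12
-4 -1 5
-3 -8 11
-3 -2 5
-2 -8 10
-2 -3 5
-1 -8 9
-1 -7 8
-1 -6 7
-1 -5 6
-1 -4 5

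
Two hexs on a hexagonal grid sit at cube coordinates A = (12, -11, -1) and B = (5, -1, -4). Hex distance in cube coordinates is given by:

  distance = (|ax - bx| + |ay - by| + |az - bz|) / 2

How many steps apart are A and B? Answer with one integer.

|ax - bx| = |12 - 5| = 7
|ay - by| = |-11 - (-1)| = 10
|az - bz| = |-1 - (-4)| = 3
distance = (7 + 10 + 3) / 2 = 20 / 2 = 10

Answer: 10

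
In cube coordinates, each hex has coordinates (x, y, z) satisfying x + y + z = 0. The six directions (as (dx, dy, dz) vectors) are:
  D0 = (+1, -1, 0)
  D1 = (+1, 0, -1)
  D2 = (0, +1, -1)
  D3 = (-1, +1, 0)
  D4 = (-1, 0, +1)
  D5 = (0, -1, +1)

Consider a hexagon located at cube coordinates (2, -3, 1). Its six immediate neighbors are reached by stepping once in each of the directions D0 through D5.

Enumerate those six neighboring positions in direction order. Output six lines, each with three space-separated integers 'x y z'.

Answer: 3 -4 1
3 -3 0
2 -2 0
1 -2 1
1 -3 2
2 -4 2

Derivation:
Center: (2, -3, 1). Add each direction:
  D0: (2, -3, 1) + (1, -1, 0) = (3, -4, 1)
  D1: (2, -3, 1) + (1, 0, -1) = (3, -3, 0)
  D2: (2, -3, 1) + (0, 1, -1) = (2, -2, 0)
  D3: (2, -3, 1) + (-1, 1, 0) = (1, -2, 1)
  D4: (2, -3, 1) + (-1, 0, 1) = (1, -3, 2)
  D5: (2, -3, 1) + (0, -1, 1) = (2, -4, 2)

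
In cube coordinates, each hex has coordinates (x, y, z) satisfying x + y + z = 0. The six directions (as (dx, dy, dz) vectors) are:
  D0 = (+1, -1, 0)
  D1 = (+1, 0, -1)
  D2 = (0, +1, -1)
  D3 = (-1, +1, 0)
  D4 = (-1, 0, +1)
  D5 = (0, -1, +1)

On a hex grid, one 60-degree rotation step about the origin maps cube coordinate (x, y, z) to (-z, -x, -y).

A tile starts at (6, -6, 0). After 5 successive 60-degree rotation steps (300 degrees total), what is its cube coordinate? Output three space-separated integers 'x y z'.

Start: (6, -6, 0)
Step 1: (6, -6, 0) -> (-(0), -(6), -(-6)) = (0, -6, 6)
Step 2: (0, -6, 6) -> (-(6), -(0), -(-6)) = (-6, 0, 6)
Step 3: (-6, 0, 6) -> (-(6), -(-6), -(0)) = (-6, 6, 0)
Step 4: (-6, 6, 0) -> (-(0), -(-6), -(6)) = (0, 6, -6)
Step 5: (0, 6, -6) -> (-(-6), -(0), -(6)) = (6, 0, -6)

Answer: 6 0 -6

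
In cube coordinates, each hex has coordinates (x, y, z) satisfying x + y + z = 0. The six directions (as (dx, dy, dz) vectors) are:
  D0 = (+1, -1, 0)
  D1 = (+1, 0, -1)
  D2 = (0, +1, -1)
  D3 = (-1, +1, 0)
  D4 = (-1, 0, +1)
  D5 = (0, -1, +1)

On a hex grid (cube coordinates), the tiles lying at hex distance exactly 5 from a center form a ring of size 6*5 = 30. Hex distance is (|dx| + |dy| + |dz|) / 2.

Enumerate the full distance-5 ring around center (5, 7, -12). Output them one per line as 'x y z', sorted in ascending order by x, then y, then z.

Answer: 0 7 -7
0 8 -8
0 9 -9
0 10 -10
0 11 -11
0 12 -12
1 6 -7
1 12 -13
2 5 -7
2 12 -14
3 4 -7
3 12 -15
4 3 -7
4 12 -16
5 2 -7
5 12 -17
6 2 -8
6 11 -17
7 2 -9
7 10 -17
8 2 -10
8 9 -17
9 2 -11
9 8 -17
10 2 -12
10 3 -13
10 4 -14
10 5 -15
10 6 -16
10 7 -17

Derivation:
Walk ring at distance 5 from (5, 7, -12):
Start at center + D4*5 = (0, 7, -7)
  hex 0: (0, 7, -7)
  hex 1: (1, 6, -7)
  hex 2: (2, 5, -7)
  hex 3: (3, 4, -7)
  hex 4: (4, 3, -7)
  hex 5: (5, 2, -7)
  hex 6: (6, 2, -8)
  hex 7: (7, 2, -9)
  hex 8: (8, 2, -10)
  hex 9: (9, 2, -11)
  hex 10: (10, 2, -12)
  hex 11: (10, 3, -13)
  hex 12: (10, 4, -14)
  hex 13: (10, 5, -15)
  hex 14: (10, 6, -16)
  hex 15: (10, 7, -17)
  hex 16: (9, 8, -17)
  hex 17: (8, 9, -17)
  hex 18: (7, 10, -17)
  hex 19: (6, 11, -17)
  hex 20: (5, 12, -17)
  hex 21: (4, 12, -16)
  hex 22: (3, 12, -15)
  hex 23: (2, 12, -14)
  hex 24: (1, 12, -13)
  hex 25: (0, 12, -12)
  hex 26: (0, 11, -11)
  hex 27: (0, 10, -10)
  hex 28: (0, 9, -9)
  hex 29: (0, 8, -8)
Sorted: 30 hexes.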